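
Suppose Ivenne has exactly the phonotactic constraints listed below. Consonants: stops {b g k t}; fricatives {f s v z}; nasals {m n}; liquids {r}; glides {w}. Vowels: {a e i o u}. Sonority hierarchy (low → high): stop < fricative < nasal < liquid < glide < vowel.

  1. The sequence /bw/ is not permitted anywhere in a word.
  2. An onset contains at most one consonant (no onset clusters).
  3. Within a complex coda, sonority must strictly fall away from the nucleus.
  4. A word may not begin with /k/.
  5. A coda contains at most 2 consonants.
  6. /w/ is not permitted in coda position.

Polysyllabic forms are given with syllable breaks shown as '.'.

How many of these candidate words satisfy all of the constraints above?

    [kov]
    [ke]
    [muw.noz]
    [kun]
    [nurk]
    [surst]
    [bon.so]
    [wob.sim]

[kov] — violates constraint 4: word begins with /k/ → not permitted
[ke] — violates constraint 4: word begins with /k/ → not permitted
[muw.noz] — violates constraint 6: syllable 1 coda contains /w/ → not permitted
[kun] — violates constraint 4: word begins with /k/ → not permitted
[nurk] — σ1 onset /n/, coda /rk/ (4→1 falls) ok → permitted
[surst] — violates constraint 5: syllable 1 coda /rst/ has 3 consonants (> 2) → not permitted
[bon.so] — σ1 onset /b/, coda /n/ ok; σ2 onset /s/, coda /∅/ ok → permitted
[wob.sim] — σ1 onset /w/, coda /b/ ok; σ2 onset /s/, coda /m/ ok → permitted
Permitted: [nurk], [bon.so], [wob.sim] → 3.

3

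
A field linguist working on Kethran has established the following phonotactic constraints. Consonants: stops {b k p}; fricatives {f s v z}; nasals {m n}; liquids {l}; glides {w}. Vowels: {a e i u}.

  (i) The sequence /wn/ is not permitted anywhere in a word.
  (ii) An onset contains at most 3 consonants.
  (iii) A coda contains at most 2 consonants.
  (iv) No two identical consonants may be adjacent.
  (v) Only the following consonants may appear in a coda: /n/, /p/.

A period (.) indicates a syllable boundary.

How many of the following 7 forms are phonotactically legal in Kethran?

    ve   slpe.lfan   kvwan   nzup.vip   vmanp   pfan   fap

ve — σ1 onset /v/, coda /∅/ ok → phonotactically legal
slpe.lfan — σ1 onset /slp/ (3C), coda /∅/ ok; σ2 onset /lf/ (2C), coda /n/ ok → phonotactically legal
kvwan — σ1 onset /kvw/ (3C), coda /n/ ok → phonotactically legal
nzup.vip — σ1 onset /nz/ (2C), coda /p/ ok; σ2 onset /v/, coda /p/ ok → phonotactically legal
vmanp — σ1 onset /vm/ (2C), coda /np/ (2C) ok → phonotactically legal
pfan — σ1 onset /pf/ (2C), coda /n/ ok → phonotactically legal
fap — σ1 onset /f/, coda /p/ ok → phonotactically legal
Phonotactically legal: ve, slpe.lfan, kvwan, nzup.vip, vmanp, pfan, fap → 7.

7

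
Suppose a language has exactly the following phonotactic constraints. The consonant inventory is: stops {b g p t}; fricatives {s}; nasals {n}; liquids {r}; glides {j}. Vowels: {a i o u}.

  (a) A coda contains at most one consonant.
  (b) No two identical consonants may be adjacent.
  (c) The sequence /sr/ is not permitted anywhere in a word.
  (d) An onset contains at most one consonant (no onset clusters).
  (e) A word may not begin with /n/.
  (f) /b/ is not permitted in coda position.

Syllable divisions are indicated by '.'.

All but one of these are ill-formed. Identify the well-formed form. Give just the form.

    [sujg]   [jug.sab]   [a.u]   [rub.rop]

[sujg] — violates constraint (a): syllable 1 coda /jg/ has 2 consonants (> 1) → ill-formed
[jug.sab] — violates constraint (f): syllable 2 coda contains /b/ → ill-formed
[a.u] — σ1 onset /∅/, coda /∅/ ok; σ2 onset /∅/, coda /∅/ ok → well-formed
[rub.rop] — violates constraint (f): syllable 1 coda contains /b/ → ill-formed

[a.u]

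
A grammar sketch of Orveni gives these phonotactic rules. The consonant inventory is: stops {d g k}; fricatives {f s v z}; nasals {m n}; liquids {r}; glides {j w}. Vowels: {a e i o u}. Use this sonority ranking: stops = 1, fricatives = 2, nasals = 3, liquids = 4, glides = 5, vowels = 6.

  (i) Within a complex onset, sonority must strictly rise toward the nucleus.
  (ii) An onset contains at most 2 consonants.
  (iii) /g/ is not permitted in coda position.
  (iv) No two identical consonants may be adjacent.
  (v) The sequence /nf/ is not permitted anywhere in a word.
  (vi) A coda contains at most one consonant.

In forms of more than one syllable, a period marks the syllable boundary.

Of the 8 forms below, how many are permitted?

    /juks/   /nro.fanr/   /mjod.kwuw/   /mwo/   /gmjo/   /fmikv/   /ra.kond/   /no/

/juks/ — violates constraint (vi): syllable 1 coda /ks/ has 2 consonants (> 1) → not permitted
/nro.fanr/ — violates constraint (vi): syllable 2 coda /nr/ has 2 consonants (> 1) → not permitted
/mjod.kwuw/ — σ1 onset /mj/ (3→5 rises), coda /d/ ok; σ2 onset /kw/ (1→5 rises), coda /w/ ok → permitted
/mwo/ — σ1 onset /mw/ (3→5 rises), coda /∅/ ok → permitted
/gmjo/ — violates constraint (ii): syllable 1 onset /gmj/ has 3 consonants (> 2) → not permitted
/fmikv/ — violates constraint (vi): syllable 1 coda /kv/ has 2 consonants (> 1) → not permitted
/ra.kond/ — violates constraint (vi): syllable 2 coda /nd/ has 2 consonants (> 1) → not permitted
/no/ — σ1 onset /n/, coda /∅/ ok → permitted
Permitted: /mjod.kwuw/, /mwo/, /no/ → 3.

3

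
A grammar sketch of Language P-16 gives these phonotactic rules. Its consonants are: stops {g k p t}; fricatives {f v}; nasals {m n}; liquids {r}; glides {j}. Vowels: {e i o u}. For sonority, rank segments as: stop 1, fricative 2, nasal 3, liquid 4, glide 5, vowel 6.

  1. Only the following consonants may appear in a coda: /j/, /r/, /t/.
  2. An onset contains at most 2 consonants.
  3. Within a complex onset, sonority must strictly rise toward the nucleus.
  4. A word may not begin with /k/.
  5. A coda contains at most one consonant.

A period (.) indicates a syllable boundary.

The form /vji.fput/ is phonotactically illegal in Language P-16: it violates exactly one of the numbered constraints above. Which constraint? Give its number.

3

/vji.fput/: syllable 2 onset /fp/: /f/ (fricative, 2) → /p/ (stop, 1) does not rise.
This is a violation of constraint 3: "Within a complex onset, sonority must strictly rise toward the nucleus."
The remaining constraints (1, 2, 4, 5) are satisfied.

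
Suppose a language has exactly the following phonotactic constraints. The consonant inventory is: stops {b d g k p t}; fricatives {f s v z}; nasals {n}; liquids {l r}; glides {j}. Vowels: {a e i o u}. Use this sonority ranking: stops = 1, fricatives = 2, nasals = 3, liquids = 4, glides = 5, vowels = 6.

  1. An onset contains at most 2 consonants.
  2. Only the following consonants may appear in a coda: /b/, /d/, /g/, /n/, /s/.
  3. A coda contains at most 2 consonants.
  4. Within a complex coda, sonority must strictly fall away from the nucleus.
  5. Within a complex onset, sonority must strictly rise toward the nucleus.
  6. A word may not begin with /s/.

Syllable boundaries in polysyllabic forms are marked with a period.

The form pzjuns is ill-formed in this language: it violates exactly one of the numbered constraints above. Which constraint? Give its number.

pzjuns: syllable 1 onset /pzj/ has 3 consonants (> 2).
This is a violation of constraint 1: "An onset contains at most 2 consonants."
The remaining constraints (2, 3, 4, 5, 6) are satisfied.

1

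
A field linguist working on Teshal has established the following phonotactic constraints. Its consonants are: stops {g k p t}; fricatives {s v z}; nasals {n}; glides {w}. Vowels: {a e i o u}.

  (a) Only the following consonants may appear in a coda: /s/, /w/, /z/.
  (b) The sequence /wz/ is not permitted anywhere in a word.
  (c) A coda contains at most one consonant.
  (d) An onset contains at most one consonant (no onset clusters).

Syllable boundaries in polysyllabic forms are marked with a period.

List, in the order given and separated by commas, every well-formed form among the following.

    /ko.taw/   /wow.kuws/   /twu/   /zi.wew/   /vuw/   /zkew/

/ko.taw/, /zi.wew/, /vuw/

/ko.taw/ — σ1 onset /k/, coda /∅/ ok; σ2 onset /t/, coda /w/ ok → well-formed
/wow.kuws/ — violates constraint (c): syllable 2 coda /ws/ has 2 consonants (> 1) → ill-formed
/twu/ — violates constraint (d): syllable 1 onset /tw/ has 2 consonants (> 1) → ill-formed
/zi.wew/ — σ1 onset /z/, coda /∅/ ok; σ2 onset /w/, coda /w/ ok → well-formed
/vuw/ — σ1 onset /v/, coda /w/ ok → well-formed
/zkew/ — violates constraint (d): syllable 1 onset /zk/ has 2 consonants (> 1) → ill-formed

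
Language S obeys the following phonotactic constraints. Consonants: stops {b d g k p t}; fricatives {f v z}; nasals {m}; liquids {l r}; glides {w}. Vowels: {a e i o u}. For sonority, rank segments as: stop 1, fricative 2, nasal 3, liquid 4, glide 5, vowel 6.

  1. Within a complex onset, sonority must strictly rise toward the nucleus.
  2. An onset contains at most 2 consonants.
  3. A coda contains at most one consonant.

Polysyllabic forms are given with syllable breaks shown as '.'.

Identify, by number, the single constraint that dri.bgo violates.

1

dri.bgo: syllable 2 onset /bg/: /b/ (stop, 1) → /g/ (stop, 1) does not rise.
This is a violation of constraint 1: "Within a complex onset, sonority must strictly rise toward the nucleus."
The remaining constraints (2, 3) are satisfied.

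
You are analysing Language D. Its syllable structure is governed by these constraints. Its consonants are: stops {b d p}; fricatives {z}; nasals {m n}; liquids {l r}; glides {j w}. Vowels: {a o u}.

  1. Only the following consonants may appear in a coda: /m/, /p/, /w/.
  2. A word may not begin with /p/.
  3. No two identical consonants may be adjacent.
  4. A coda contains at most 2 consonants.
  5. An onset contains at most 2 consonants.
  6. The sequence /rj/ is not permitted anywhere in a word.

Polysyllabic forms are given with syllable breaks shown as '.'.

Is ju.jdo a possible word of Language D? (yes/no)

ju.jdo — σ1 onset /j/, coda /∅/ ok; σ2 onset /jd/ (2C), coda /∅/ ok → phonotactically legal

yes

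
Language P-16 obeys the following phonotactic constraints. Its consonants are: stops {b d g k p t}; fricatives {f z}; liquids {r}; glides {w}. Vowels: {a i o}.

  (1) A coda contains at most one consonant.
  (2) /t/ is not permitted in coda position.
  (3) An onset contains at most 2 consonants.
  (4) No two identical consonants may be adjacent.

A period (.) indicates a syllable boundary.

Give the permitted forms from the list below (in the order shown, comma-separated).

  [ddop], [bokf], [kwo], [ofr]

[ddop] — violates constraint 4: adjacent identical consonants /dd/ → not permitted
[bokf] — violates constraint 1: syllable 1 coda /kf/ has 2 consonants (> 1) → not permitted
[kwo] — σ1 onset /kw/ (2C), coda /∅/ ok → permitted
[ofr] — violates constraint 1: syllable 1 coda /fr/ has 2 consonants (> 1) → not permitted

[kwo]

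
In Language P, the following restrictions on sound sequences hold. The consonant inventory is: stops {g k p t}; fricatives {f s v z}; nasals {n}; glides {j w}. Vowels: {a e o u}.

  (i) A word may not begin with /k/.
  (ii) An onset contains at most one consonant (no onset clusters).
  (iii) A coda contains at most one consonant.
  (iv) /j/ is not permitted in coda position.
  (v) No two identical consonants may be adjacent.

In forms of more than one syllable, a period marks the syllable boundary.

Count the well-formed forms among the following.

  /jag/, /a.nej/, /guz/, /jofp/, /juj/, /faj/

2

/jag/ — σ1 onset /j/, coda /g/ ok → well-formed
/a.nej/ — violates constraint (iv): syllable 2 coda contains /j/ → ill-formed
/guz/ — σ1 onset /g/, coda /z/ ok → well-formed
/jofp/ — violates constraint (iii): syllable 1 coda /fp/ has 2 consonants (> 1) → ill-formed
/juj/ — violates constraint (iv): syllable 1 coda contains /j/ → ill-formed
/faj/ — violates constraint (iv): syllable 1 coda contains /j/ → ill-formed
Well-formed: /jag/, /guz/ → 2.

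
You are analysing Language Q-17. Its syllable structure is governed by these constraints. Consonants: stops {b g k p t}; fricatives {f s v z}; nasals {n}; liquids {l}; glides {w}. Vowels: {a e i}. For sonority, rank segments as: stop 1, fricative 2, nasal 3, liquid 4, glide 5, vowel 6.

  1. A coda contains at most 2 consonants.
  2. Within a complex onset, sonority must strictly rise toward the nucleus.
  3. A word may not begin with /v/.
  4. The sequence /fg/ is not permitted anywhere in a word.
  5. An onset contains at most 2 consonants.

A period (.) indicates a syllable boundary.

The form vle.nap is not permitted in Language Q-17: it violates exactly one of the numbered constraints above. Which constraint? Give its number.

3

vle.nap: word begins with /v/.
This is a violation of constraint 3: "A word may not begin with /v/."
The remaining constraints (1, 2, 4, 5) are satisfied.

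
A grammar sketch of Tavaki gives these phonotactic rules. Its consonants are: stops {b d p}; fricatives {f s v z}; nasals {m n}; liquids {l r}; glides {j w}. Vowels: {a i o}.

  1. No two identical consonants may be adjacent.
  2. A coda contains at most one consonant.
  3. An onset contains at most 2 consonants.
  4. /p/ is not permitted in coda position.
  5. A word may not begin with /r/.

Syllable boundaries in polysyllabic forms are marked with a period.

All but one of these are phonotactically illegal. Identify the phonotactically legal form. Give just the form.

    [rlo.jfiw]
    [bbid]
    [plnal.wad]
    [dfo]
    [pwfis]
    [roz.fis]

[rlo.jfiw] — violates constraint 5: word begins with /r/ → phonotactically illegal
[bbid] — violates constraint 1: adjacent identical consonants /bb/ → phonotactically illegal
[plnal.wad] — violates constraint 3: syllable 1 onset /pln/ has 3 consonants (> 2) → phonotactically illegal
[dfo] — σ1 onset /df/ (2C), coda /∅/ ok → phonotactically legal
[pwfis] — violates constraint 3: syllable 1 onset /pwf/ has 3 consonants (> 2) → phonotactically illegal
[roz.fis] — violates constraint 5: word begins with /r/ → phonotactically illegal

[dfo]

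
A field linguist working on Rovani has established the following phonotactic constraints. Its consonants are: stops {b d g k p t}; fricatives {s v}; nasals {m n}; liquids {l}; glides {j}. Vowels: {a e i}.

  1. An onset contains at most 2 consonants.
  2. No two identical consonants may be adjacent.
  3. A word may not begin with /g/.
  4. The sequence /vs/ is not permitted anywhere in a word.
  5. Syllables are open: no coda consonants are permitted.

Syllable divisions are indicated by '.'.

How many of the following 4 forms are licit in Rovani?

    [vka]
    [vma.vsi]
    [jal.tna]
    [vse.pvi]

[vka] — σ1 onset /vk/ (2C), coda /∅/ ok → licit
[vma.vsi] — violates constraint 4: contains banned sequence /vs/ → illicit
[jal.tna] — violates constraint 5: syllable 1 coda /l/ has 1 consonant (> 0) → illicit
[vse.pvi] — violates constraint 4: contains banned sequence /vs/ → illicit
Licit: [vka] → 1.

1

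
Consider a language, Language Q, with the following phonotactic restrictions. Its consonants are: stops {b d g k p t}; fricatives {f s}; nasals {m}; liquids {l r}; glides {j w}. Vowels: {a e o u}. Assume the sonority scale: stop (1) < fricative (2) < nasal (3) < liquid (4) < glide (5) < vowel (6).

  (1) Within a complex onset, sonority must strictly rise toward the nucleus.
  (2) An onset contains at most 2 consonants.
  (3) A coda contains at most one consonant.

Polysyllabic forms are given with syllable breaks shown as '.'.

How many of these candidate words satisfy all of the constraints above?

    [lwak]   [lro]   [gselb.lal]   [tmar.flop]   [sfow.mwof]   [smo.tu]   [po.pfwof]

[lwak] — σ1 onset /lw/ (4→5 rises), coda /k/ ok → phonotactically legal
[lro] — violates constraint 1: syllable 1 onset /lr/: /l/ (liquid, 4) → /r/ (liquid, 4) does not rise → phonotactically illegal
[gselb.lal] — violates constraint 3: syllable 1 coda /lb/ has 2 consonants (> 1) → phonotactically illegal
[tmar.flop] — σ1 onset /tm/ (1→3 rises), coda /r/ ok; σ2 onset /fl/ (2→4 rises), coda /p/ ok → phonotactically legal
[sfow.mwof] — violates constraint 1: syllable 1 onset /sf/: /s/ (fricative, 2) → /f/ (fricative, 2) does not rise → phonotactically illegal
[smo.tu] — σ1 onset /sm/ (2→3 rises), coda /∅/ ok; σ2 onset /t/, coda /∅/ ok → phonotactically legal
[po.pfwof] — violates constraint 2: syllable 2 onset /pfw/ has 3 consonants (> 2) → phonotactically illegal
Phonotactically legal: [lwak], [tmar.flop], [smo.tu] → 3.

3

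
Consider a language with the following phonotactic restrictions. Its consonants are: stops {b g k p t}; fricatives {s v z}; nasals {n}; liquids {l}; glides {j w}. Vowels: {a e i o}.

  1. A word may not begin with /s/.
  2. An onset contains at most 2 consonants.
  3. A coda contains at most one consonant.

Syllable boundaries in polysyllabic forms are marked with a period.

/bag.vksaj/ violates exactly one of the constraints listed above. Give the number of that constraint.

2

/bag.vksaj/: syllable 2 onset /vks/ has 3 consonants (> 2).
This is a violation of constraint 2: "An onset contains at most 2 consonants."
The remaining constraints (1, 3) are satisfied.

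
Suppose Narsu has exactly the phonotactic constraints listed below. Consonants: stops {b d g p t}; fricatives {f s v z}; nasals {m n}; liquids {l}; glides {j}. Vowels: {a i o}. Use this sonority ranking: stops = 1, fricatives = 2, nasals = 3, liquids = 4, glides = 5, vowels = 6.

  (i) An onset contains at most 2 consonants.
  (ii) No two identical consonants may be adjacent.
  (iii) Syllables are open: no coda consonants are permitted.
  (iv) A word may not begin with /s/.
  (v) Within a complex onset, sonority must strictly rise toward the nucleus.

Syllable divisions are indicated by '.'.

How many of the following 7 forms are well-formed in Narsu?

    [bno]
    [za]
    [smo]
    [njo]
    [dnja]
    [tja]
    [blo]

[bno] — σ1 onset /bn/ (1→3 rises), coda /∅/ ok → well-formed
[za] — σ1 onset /z/, coda /∅/ ok → well-formed
[smo] — violates constraint (iv): word begins with /s/ → ill-formed
[njo] — σ1 onset /nj/ (3→5 rises), coda /∅/ ok → well-formed
[dnja] — violates constraint (i): syllable 1 onset /dnj/ has 3 consonants (> 2) → ill-formed
[tja] — σ1 onset /tj/ (1→5 rises), coda /∅/ ok → well-formed
[blo] — σ1 onset /bl/ (1→4 rises), coda /∅/ ok → well-formed
Well-formed: [bno], [za], [njo], [tja], [blo] → 5.

5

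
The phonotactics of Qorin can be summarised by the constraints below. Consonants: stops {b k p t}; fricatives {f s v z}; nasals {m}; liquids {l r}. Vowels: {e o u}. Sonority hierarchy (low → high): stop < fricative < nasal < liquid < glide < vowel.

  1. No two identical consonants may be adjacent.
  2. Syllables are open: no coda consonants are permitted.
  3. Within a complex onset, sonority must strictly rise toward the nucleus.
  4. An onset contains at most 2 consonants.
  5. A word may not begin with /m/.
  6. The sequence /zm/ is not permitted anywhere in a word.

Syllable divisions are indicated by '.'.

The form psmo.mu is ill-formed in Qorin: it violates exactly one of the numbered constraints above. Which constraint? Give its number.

psmo.mu: syllable 1 onset /psm/ has 3 consonants (> 2).
This is a violation of constraint 4: "An onset contains at most 2 consonants."
The remaining constraints (1, 2, 3, 5, 6) are satisfied.

4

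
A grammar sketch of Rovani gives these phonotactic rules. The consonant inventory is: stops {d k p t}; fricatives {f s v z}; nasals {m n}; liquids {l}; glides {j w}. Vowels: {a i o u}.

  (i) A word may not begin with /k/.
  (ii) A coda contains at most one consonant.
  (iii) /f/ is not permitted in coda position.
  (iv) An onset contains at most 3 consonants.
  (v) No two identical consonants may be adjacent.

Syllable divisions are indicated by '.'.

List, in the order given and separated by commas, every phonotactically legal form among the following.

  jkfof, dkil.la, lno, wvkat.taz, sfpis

jkfof — violates constraint (iii): syllable 1 coda contains /f/ → phonotactically illegal
dkil.la — violates constraint (v): adjacent identical consonants /ll/ → phonotactically illegal
lno — σ1 onset /ln/ (2C), coda /∅/ ok → phonotactically legal
wvkat.taz — violates constraint (v): adjacent identical consonants /tt/ → phonotactically illegal
sfpis — σ1 onset /sfp/ (3C), coda /s/ ok → phonotactically legal

lno, sfpis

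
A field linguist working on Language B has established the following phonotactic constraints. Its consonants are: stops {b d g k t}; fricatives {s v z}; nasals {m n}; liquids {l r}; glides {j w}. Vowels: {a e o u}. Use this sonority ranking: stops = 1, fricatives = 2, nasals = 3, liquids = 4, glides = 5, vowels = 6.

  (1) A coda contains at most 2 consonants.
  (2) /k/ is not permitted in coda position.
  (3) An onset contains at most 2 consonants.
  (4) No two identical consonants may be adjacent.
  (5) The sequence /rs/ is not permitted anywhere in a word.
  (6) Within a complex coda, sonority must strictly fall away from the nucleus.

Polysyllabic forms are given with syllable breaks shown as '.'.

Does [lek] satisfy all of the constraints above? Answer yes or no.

[lek] — violates constraint 2: syllable 1 coda contains /k/ → phonotactically illegal

no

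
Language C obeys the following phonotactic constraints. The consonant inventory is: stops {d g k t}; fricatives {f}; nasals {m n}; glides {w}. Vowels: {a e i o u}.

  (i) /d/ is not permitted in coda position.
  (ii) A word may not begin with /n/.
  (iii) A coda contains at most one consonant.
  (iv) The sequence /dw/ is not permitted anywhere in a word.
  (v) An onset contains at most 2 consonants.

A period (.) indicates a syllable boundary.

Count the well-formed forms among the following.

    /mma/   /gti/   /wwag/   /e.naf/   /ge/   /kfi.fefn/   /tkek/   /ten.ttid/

6

/mma/ — σ1 onset /mm/ (2C), coda /∅/ ok → well-formed
/gti/ — σ1 onset /gt/ (2C), coda /∅/ ok → well-formed
/wwag/ — σ1 onset /ww/ (2C), coda /g/ ok → well-formed
/e.naf/ — σ1 onset /∅/, coda /∅/ ok; σ2 onset /n/, coda /f/ ok → well-formed
/ge/ — σ1 onset /g/, coda /∅/ ok → well-formed
/kfi.fefn/ — violates constraint (iii): syllable 2 coda /fn/ has 2 consonants (> 1) → ill-formed
/tkek/ — σ1 onset /tk/ (2C), coda /k/ ok → well-formed
/ten.ttid/ — violates constraint (i): syllable 2 coda contains /d/ → ill-formed
Well-formed: /mma/, /gti/, /wwag/, /e.naf/, /ge/, /tkek/ → 6.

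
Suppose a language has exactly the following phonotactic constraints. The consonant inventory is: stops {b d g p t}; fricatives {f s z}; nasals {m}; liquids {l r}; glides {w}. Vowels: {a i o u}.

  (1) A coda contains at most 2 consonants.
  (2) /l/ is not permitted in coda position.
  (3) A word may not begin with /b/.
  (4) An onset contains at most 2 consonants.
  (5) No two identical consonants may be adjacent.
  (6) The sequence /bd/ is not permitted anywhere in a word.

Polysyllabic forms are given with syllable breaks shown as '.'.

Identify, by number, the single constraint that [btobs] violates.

[btobs]: word begins with /b/.
This is a violation of constraint 3: "A word may not begin with /b/."
The remaining constraints (1, 2, 4, 5, 6) are satisfied.

3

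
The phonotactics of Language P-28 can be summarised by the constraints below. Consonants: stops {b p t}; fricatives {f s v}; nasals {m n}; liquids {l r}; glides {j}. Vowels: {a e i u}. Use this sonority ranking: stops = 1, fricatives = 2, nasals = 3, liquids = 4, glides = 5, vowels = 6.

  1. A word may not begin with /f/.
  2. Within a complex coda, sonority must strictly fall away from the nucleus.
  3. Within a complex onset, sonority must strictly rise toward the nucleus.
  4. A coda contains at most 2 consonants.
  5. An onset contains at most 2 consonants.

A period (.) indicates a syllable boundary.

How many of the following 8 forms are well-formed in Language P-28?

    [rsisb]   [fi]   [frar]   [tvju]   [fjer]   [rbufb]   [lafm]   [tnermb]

[rsisb] — violates constraint 3: syllable 1 onset /rs/: /r/ (liquid, 4) → /s/ (fricative, 2) does not rise → ill-formed
[fi] — violates constraint 1: word begins with /f/ → ill-formed
[frar] — violates constraint 1: word begins with /f/ → ill-formed
[tvju] — violates constraint 5: syllable 1 onset /tvj/ has 3 consonants (> 2) → ill-formed
[fjer] — violates constraint 1: word begins with /f/ → ill-formed
[rbufb] — violates constraint 3: syllable 1 onset /rb/: /r/ (liquid, 4) → /b/ (stop, 1) does not rise → ill-formed
[lafm] — violates constraint 2: syllable 1 coda /fm/: /f/ (fricative, 2) → /m/ (nasal, 3) does not fall → ill-formed
[tnermb] — violates constraint 4: syllable 1 coda /rmb/ has 3 consonants (> 2) → ill-formed
No form is well-formed → 0.

0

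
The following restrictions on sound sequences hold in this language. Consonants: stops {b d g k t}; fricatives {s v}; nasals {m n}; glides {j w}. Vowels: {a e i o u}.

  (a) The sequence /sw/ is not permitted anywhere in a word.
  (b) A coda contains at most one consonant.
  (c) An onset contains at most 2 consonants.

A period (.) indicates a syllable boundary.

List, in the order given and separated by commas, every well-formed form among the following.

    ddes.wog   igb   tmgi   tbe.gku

ddes.wog — violates constraint (a): contains banned sequence /sw/ → ill-formed
igb — violates constraint (b): syllable 1 coda /gb/ has 2 consonants (> 1) → ill-formed
tmgi — violates constraint (c): syllable 1 onset /tmg/ has 3 consonants (> 2) → ill-formed
tbe.gku — σ1 onset /tb/ (2C), coda /∅/ ok; σ2 onset /gk/ (2C), coda /∅/ ok → well-formed

tbe.gku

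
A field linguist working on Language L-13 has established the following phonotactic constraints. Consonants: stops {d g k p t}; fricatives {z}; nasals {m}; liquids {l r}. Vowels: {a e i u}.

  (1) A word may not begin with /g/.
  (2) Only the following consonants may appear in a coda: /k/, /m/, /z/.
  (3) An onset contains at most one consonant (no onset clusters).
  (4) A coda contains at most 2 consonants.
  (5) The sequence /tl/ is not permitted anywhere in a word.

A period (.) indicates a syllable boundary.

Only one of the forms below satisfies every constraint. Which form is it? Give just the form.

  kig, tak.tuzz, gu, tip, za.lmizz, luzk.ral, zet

tak.tuzz

kig — violates constraint 2: syllable 1 coda contains /g/, which is not a licensed coda consonant → phonotactically illegal
tak.tuzz — σ1 onset /t/, coda /k/ ok; σ2 onset /t/, coda /zz/ (2C) ok → phonotactically legal
gu — violates constraint 1: word begins with /g/ → phonotactically illegal
tip — violates constraint 2: syllable 1 coda contains /p/, which is not a licensed coda consonant → phonotactically illegal
za.lmizz — violates constraint 3: syllable 2 onset /lm/ has 2 consonants (> 1) → phonotactically illegal
luzk.ral — violates constraint 2: syllable 2 coda contains /l/, which is not a licensed coda consonant → phonotactically illegal
zet — violates constraint 2: syllable 1 coda contains /t/, which is not a licensed coda consonant → phonotactically illegal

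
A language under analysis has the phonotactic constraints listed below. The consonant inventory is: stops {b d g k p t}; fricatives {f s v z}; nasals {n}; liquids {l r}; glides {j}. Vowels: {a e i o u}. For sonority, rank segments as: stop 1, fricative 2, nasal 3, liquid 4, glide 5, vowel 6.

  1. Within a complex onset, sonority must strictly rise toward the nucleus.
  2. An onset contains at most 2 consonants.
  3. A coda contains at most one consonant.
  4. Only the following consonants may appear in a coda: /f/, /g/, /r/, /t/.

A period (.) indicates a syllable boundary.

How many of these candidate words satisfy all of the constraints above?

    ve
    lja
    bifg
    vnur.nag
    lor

4

ve — σ1 onset /v/, coda /∅/ ok → licit
lja — σ1 onset /lj/ (4→5 rises), coda /∅/ ok → licit
bifg — violates constraint 3: syllable 1 coda /fg/ has 2 consonants (> 1) → illicit
vnur.nag — σ1 onset /vn/ (2→3 rises), coda /r/ ok; σ2 onset /n/, coda /g/ ok → licit
lor — σ1 onset /l/, coda /r/ ok → licit
Licit: ve, lja, vnur.nag, lor → 4.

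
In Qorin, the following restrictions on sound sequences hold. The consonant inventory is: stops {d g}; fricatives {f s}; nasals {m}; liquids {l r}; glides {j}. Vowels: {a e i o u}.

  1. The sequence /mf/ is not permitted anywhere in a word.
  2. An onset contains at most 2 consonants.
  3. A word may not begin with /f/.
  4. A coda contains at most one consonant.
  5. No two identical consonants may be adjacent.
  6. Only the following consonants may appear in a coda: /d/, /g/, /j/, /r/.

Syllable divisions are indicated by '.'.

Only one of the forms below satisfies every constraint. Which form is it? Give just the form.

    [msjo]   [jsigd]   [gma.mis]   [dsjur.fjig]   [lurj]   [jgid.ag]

[jgid.ag]

[msjo] — violates constraint 2: syllable 1 onset /msj/ has 3 consonants (> 2) → illicit
[jsigd] — violates constraint 4: syllable 1 coda /gd/ has 2 consonants (> 1) → illicit
[gma.mis] — violates constraint 6: syllable 2 coda contains /s/, which is not a licensed coda consonant → illicit
[dsjur.fjig] — violates constraint 2: syllable 1 onset /dsj/ has 3 consonants (> 2) → illicit
[lurj] — violates constraint 4: syllable 1 coda /rj/ has 2 consonants (> 1) → illicit
[jgid.ag] — σ1 onset /jg/ (2C), coda /d/ ok; σ2 onset /∅/, coda /g/ ok → licit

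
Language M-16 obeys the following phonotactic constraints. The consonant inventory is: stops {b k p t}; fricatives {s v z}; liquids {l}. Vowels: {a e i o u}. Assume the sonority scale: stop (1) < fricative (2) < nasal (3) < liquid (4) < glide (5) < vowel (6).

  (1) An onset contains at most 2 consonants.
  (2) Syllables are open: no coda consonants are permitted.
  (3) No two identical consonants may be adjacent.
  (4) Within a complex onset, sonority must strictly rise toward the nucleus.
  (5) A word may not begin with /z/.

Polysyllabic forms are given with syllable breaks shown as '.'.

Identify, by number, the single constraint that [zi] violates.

[zi]: word begins with /z/.
This is a violation of constraint 5: "A word may not begin with /z/."
The remaining constraints (1, 2, 3, 4) are satisfied.

5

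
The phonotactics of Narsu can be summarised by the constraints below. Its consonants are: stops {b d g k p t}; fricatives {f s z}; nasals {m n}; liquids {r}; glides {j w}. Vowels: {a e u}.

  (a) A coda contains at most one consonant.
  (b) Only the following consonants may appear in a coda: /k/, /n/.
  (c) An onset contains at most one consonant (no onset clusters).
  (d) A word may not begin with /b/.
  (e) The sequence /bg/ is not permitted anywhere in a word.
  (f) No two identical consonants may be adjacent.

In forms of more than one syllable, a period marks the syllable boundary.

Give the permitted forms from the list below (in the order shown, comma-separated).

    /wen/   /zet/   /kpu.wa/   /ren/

/wen/, /ren/

/wen/ — σ1 onset /w/, coda /n/ ok → permitted
/zet/ — violates constraint (b): syllable 1 coda contains /t/, which is not a licensed coda consonant → not permitted
/kpu.wa/ — violates constraint (c): syllable 1 onset /kp/ has 2 consonants (> 1) → not permitted
/ren/ — σ1 onset /r/, coda /n/ ok → permitted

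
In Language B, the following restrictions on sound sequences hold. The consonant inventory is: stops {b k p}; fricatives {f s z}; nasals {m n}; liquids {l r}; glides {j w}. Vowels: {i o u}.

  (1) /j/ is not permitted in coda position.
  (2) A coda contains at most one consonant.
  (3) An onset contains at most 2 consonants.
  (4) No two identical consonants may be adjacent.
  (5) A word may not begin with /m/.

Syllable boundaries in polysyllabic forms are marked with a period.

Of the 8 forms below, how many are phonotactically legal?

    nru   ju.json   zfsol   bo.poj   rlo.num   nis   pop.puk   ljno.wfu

4

nru — σ1 onset /nr/ (2C), coda /∅/ ok → phonotactically legal
ju.json — σ1 onset /j/, coda /∅/ ok; σ2 onset /js/ (2C), coda /n/ ok → phonotactically legal
zfsol — violates constraint 3: syllable 1 onset /zfs/ has 3 consonants (> 2) → phonotactically illegal
bo.poj — violates constraint 1: syllable 2 coda contains /j/ → phonotactically illegal
rlo.num — σ1 onset /rl/ (2C), coda /∅/ ok; σ2 onset /n/, coda /m/ ok → phonotactically legal
nis — σ1 onset /n/, coda /s/ ok → phonotactically legal
pop.puk — violates constraint 4: adjacent identical consonants /pp/ → phonotactically illegal
ljno.wfu — violates constraint 3: syllable 1 onset /ljn/ has 3 consonants (> 2) → phonotactically illegal
Phonotactically legal: nru, ju.json, rlo.num, nis → 4.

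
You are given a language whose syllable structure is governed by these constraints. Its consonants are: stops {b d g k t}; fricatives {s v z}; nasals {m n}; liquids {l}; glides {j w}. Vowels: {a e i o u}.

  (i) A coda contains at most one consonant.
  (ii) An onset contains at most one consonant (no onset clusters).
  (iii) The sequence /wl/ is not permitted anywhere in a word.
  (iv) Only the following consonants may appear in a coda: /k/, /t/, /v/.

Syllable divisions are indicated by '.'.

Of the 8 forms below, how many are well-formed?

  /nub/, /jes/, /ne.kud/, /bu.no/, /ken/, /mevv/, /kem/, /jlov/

/nub/ — violates constraint (iv): syllable 1 coda contains /b/, which is not a licensed coda consonant → ill-formed
/jes/ — violates constraint (iv): syllable 1 coda contains /s/, which is not a licensed coda consonant → ill-formed
/ne.kud/ — violates constraint (iv): syllable 2 coda contains /d/, which is not a licensed coda consonant → ill-formed
/bu.no/ — σ1 onset /b/, coda /∅/ ok; σ2 onset /n/, coda /∅/ ok → well-formed
/ken/ — violates constraint (iv): syllable 1 coda contains /n/, which is not a licensed coda consonant → ill-formed
/mevv/ — violates constraint (i): syllable 1 coda /vv/ has 2 consonants (> 1) → ill-formed
/kem/ — violates constraint (iv): syllable 1 coda contains /m/, which is not a licensed coda consonant → ill-formed
/jlov/ — violates constraint (ii): syllable 1 onset /jl/ has 2 consonants (> 1) → ill-formed
Well-formed: /bu.no/ → 1.

1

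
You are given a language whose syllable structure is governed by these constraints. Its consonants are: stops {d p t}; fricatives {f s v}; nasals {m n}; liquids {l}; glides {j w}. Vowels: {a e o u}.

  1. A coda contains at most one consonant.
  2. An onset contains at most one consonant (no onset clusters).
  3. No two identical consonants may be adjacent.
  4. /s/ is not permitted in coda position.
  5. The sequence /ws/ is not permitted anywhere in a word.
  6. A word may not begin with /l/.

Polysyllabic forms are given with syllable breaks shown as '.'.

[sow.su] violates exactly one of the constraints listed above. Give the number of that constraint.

[sow.su]: contains banned sequence /ws/.
This is a violation of constraint 5: "The sequence /ws/ is not permitted anywhere in a word."
The remaining constraints (1, 2, 3, 4, 6) are satisfied.

5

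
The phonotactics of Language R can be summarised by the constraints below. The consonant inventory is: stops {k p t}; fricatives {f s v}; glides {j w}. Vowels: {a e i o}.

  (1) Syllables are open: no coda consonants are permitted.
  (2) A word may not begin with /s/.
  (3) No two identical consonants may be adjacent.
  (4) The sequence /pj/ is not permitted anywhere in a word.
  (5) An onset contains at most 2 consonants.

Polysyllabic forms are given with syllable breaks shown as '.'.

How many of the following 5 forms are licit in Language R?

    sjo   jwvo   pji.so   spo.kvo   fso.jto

sjo — violates constraint 2: word begins with /s/ → illicit
jwvo — violates constraint 5: syllable 1 onset /jwv/ has 3 consonants (> 2) → illicit
pji.so — violates constraint 4: contains banned sequence /pj/ → illicit
spo.kvo — violates constraint 2: word begins with /s/ → illicit
fso.jto — σ1 onset /fs/ (2C), coda /∅/ ok; σ2 onset /jt/ (2C), coda /∅/ ok → licit
Licit: fso.jto → 1.

1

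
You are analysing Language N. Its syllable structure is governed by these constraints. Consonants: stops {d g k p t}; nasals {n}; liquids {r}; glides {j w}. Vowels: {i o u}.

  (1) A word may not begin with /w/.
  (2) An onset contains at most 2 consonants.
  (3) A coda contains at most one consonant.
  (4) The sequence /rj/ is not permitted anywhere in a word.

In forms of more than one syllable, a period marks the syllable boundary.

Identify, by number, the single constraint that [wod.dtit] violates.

1

[wod.dtit]: word begins with /w/.
This is a violation of constraint 1: "A word may not begin with /w/."
The remaining constraints (2, 3, 4) are satisfied.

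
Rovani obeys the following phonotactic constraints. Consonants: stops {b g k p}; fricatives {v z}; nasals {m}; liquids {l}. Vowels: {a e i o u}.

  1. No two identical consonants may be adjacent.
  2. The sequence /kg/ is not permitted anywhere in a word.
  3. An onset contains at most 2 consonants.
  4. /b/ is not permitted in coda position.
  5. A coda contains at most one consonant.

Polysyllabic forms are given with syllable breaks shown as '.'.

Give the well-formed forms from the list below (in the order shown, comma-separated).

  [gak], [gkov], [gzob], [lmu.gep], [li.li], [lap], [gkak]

[gak], [gkov], [lmu.gep], [li.li], [lap], [gkak]

[gak] — σ1 onset /g/, coda /k/ ok → well-formed
[gkov] — σ1 onset /gk/ (2C), coda /v/ ok → well-formed
[gzob] — violates constraint 4: syllable 1 coda contains /b/ → ill-formed
[lmu.gep] — σ1 onset /lm/ (2C), coda /∅/ ok; σ2 onset /g/, coda /p/ ok → well-formed
[li.li] — σ1 onset /l/, coda /∅/ ok; σ2 onset /l/, coda /∅/ ok → well-formed
[lap] — σ1 onset /l/, coda /p/ ok → well-formed
[gkak] — σ1 onset /gk/ (2C), coda /k/ ok → well-formed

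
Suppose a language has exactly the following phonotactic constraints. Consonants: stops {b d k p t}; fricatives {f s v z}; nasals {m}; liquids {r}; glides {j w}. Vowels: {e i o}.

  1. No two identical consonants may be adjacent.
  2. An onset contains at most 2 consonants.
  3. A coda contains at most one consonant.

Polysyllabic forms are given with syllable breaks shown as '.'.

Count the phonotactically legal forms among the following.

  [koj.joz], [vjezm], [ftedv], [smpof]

0

[koj.joz] — violates constraint 1: adjacent identical consonants /jj/ → phonotactically illegal
[vjezm] — violates constraint 3: syllable 1 coda /zm/ has 2 consonants (> 1) → phonotactically illegal
[ftedv] — violates constraint 3: syllable 1 coda /dv/ has 2 consonants (> 1) → phonotactically illegal
[smpof] — violates constraint 2: syllable 1 onset /smp/ has 3 consonants (> 2) → phonotactically illegal
No form is phonotactically legal → 0.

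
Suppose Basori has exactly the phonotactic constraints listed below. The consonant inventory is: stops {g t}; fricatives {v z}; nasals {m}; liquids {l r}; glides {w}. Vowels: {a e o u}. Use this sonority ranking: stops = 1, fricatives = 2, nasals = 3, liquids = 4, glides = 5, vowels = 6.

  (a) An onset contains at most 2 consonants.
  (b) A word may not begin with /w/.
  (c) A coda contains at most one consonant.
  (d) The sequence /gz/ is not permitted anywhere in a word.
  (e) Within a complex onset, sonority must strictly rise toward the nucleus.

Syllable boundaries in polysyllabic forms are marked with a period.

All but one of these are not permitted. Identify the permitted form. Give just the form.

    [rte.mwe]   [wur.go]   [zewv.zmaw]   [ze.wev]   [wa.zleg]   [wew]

[rte.mwe] — violates constraint (e): syllable 1 onset /rt/: /r/ (liquid, 4) → /t/ (stop, 1) does not rise → not permitted
[wur.go] — violates constraint (b): word begins with /w/ → not permitted
[zewv.zmaw] — violates constraint (c): syllable 1 coda /wv/ has 2 consonants (> 1) → not permitted
[ze.wev] — σ1 onset /z/, coda /∅/ ok; σ2 onset /w/, coda /v/ ok → permitted
[wa.zleg] — violates constraint (b): word begins with /w/ → not permitted
[wew] — violates constraint (b): word begins with /w/ → not permitted

[ze.wev]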